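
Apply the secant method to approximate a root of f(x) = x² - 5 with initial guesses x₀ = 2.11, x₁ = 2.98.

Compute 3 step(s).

f(x) = x² - 5
x₀ = 2.11, x₁ = 2.98

Secant formula: x_{n+1} = x_n - f(x_n)(x_n - x_{n-1})/(f(x_n) - f(x_{n-1}))

Iteration 1:
  f(2.110000) = -0.547900
  f(2.980000) = 3.880400
  x_2 = 2.980000 - 3.880400×(2.980000 - 2.110000)/(3.880400 - (-0.547900))
       = 2.217642
Iteration 2:
  f(2.980000) = 3.880400
  f(2.217642) = -0.082062
  x_3 = 2.217642 - (-0.082062)×(2.217642 - 2.980000)/(-0.082062 - 3.880400)
       = 2.233431
Iteration 3:
  f(2.217642) = -0.082062
  f(2.233431) = -0.011787
  x_4 = 2.233431 - (-0.011787)×(2.233431 - 2.217642)/(-0.011787 - (-0.082062))
       = 2.236079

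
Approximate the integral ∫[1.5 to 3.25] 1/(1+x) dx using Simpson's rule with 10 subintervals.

f(x) = 1/(1+x)
a = 1.5, b = 3.25, n = 10
h = (b - a)/n = 0.175000

Simpson's rule: (h/3)[f(x₀) + 4f(x₁) + 2f(x₂) + ... + f(xₙ)]

x_0 = 1.5000, f(x_0) = 0.400000, coefficient = 1
x_1 = 1.6750, f(x_1) = 0.373832, coefficient = 4
x_2 = 1.8500, f(x_2) = 0.350877, coefficient = 2
x_3 = 2.0250, f(x_3) = 0.330579, coefficient = 4
x_4 = 2.2000, f(x_4) = 0.312500, coefficient = 2
x_5 = 2.3750, f(x_5) = 0.296296, coefficient = 4
x_6 = 2.5500, f(x_6) = 0.281690, coefficient = 2
x_7 = 2.7250, f(x_7) = 0.268456, coefficient = 4
x_8 = 2.9000, f(x_8) = 0.256410, coefficient = 2
x_9 = 3.0750, f(x_9) = 0.245399, coefficient = 4
x_10 = 3.2500, f(x_10) = 0.235294, coefficient = 1

I ≈ (0.175000/3) × 9.096496 = 0.530629
Exact value: 0.530628
Error: 0.000001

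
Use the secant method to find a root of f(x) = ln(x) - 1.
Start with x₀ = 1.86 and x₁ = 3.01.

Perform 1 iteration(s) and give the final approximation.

f(x) = ln(x) - 1
x₀ = 1.86, x₁ = 3.01

Secant formula: x_{n+1} = x_n - f(x_n)(x_n - x_{n-1})/(f(x_n) - f(x_{n-1}))

Iteration 1:
  f(1.860000) = -0.379424
  f(3.010000) = 0.101940
  x_2 = 3.010000 - 0.101940×(3.010000 - 1.860000)/(0.101940 - (-0.379424))
       = 2.766460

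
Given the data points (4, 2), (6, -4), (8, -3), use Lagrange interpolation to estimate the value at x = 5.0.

Lagrange interpolation formula:
P(x) = Σ yᵢ × Lᵢ(x)
where Lᵢ(x) = Π_{j≠i} (x - xⱼ)/(xᵢ - xⱼ)

L_0(5.0) = (5.0 - 6)/(4 - 6) × (5.0 - 8)/(4 - 8) = 0.375000
L_1(5.0) = (5.0 - 4)/(6 - 4) × (5.0 - 8)/(6 - 8) = 0.750000
L_2(5.0) = (5.0 - 4)/(8 - 4) × (5.0 - 6)/(8 - 6) = -0.125000

P(5.0) = 2×L_0(5.0) + (-4)×L_1(5.0) + (-3)×L_2(5.0)
P(5.0) = -1.875000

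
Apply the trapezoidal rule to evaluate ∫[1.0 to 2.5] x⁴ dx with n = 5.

f(x) = x⁴
a = 1.0, b = 2.5, n = 5
h = (b - a)/n = 0.300000

Trapezoidal rule: (h/2)[f(x₀) + 2f(x₁) + 2f(x₂) + ... + f(xₙ)]

x_0 = 1.0000, f(x_0) = 1.000000, coefficient = 1
x_1 = 1.3000, f(x_1) = 2.856100, coefficient = 2
x_2 = 1.6000, f(x_2) = 6.553600, coefficient = 2
x_3 = 1.9000, f(x_3) = 13.032100, coefficient = 2
x_4 = 2.2000, f(x_4) = 23.425600, coefficient = 2
x_5 = 2.5000, f(x_5) = 39.062500, coefficient = 1

I ≈ (0.300000/2) × 131.797300 = 19.769595
Exact value: 19.331250
Error: 0.438345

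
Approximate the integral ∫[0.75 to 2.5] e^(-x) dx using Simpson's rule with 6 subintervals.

f(x) = e^(-x)
a = 0.75, b = 2.5, n = 6
h = (b - a)/n = 0.291667

Simpson's rule: (h/3)[f(x₀) + 4f(x₁) + 2f(x₂) + ... + f(xₙ)]

x_0 = 0.7500, f(x_0) = 0.472367, coefficient = 1
x_1 = 1.0417, f(x_1) = 0.352866, coefficient = 4
x_2 = 1.3333, f(x_2) = 0.263597, coefficient = 2
x_3 = 1.6250, f(x_3) = 0.196912, coefficient = 4
x_4 = 1.9167, f(x_4) = 0.147096, coefficient = 2
x_5 = 2.2083, f(x_5) = 0.109884, coefficient = 4
x_6 = 2.5000, f(x_6) = 0.082085, coefficient = 1

I ≈ (0.291667/3) × 4.014484 = 0.390297
Exact value: 0.390282
Error: 0.000016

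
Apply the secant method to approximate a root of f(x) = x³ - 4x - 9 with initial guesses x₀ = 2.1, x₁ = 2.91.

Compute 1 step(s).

f(x) = x³ - 4x - 9
x₀ = 2.1, x₁ = 2.91

Secant formula: x_{n+1} = x_n - f(x_n)(x_n - x_{n-1})/(f(x_n) - f(x_{n-1}))

Iteration 1:
  f(2.100000) = -8.139000
  f(2.910000) = 4.002171
  x_2 = 2.910000 - 4.002171×(2.910000 - 2.100000)/(4.002171 - (-8.139000))
       = 2.642995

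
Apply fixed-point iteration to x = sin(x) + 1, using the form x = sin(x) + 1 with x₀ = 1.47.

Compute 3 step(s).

Equation: x = sin(x) + 1
Fixed-point form: x = sin(x) + 1
x₀ = 1.47

x_1 = g(1.470000) = 1.994924
x_2 = g(1.994924) = 1.911398
x_3 = g(1.911398) = 1.942554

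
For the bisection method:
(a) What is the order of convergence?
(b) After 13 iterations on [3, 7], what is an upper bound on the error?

(a) Bisection has linear (order 1) convergence; the error is halved each step.

(b) Error bound = (b-a)/2^n = (7 - 3)/2^{13}
    = 4/2^{13}

(a) 1 (linear); (b) error ≤ 4.88e-04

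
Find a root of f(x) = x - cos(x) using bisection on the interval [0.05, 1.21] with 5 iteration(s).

f(x) = x - cos(x)
Initial interval: [0.05, 1.21]

Iteration 1:
  c_1 = (0.050000 + 1.210000)/2 = 0.630000
  f(c_1) = f(0.630000) = -0.178028
  f(a) × f(c) ≥ 0, new interval: [0.630000, 1.210000]
Iteration 2:
  c_2 = (0.630000 + 1.210000)/2 = 0.920000
  f(c_2) = f(0.920000) = 0.314180
  f(a) × f(c) < 0, new interval: [0.630000, 0.920000]
Iteration 3:
  c_3 = (0.630000 + 0.920000)/2 = 0.775000
  f(c_3) = f(0.775000) = 0.060579
  f(a) × f(c) < 0, new interval: [0.630000, 0.775000]
Iteration 4:
  c_4 = (0.630000 + 0.775000)/2 = 0.702500
  f(c_4) = f(0.702500) = -0.060729
  f(a) × f(c) ≥ 0, new interval: [0.702500, 0.775000]
Iteration 5:
  c_5 = (0.702500 + 0.775000)/2 = 0.738750
  f(c_5) = f(0.738750) = -0.000561
  f(a) × f(c) ≥ 0, new interval: [0.738750, 0.775000]

After 5 iteration(s), the approximation is c_5 = 0.738750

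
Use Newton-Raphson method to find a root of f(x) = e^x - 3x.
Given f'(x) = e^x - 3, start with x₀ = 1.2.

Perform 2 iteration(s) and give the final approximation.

f(x) = e^x - 3x
f'(x) = e^x - 3
x₀ = 1.2

Newton-Raphson formula: x_{n+1} = x_n - f(x_n)/f'(x_n)

Iteration 1:
  f(1.200000) = -0.279883
  f'(1.200000) = 0.320117
  x_1 = 1.200000 - (-0.279883)/0.320117 = 2.074315
Iteration 2:
  f(2.074315) = 1.736148
  f'(2.074315) = 4.959094
  x_2 = 2.074315 - 1.736148/4.959094 = 1.724221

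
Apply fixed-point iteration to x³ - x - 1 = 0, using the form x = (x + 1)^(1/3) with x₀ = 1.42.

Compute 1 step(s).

Equation: x³ - x - 1 = 0
Fixed-point form: x = (x + 1)^(1/3)
x₀ = 1.42

x_1 = g(1.420000) = 1.342575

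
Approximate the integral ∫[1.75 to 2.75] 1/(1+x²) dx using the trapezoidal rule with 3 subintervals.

f(x) = 1/(1+x²)
a = 1.75, b = 2.75, n = 3
h = (b - a)/n = 0.333333

Trapezoidal rule: (h/2)[f(x₀) + 2f(x₁) + 2f(x₂) + ... + f(xₙ)]

x_0 = 1.7500, f(x_0) = 0.246154, coefficient = 1
x_1 = 2.0833, f(x_1) = 0.187256, coefficient = 2
x_2 = 2.4167, f(x_2) = 0.146193, coefficient = 2
x_3 = 2.7500, f(x_3) = 0.116788, coefficient = 1

I ≈ (0.333333/2) × 1.029840 = 0.171640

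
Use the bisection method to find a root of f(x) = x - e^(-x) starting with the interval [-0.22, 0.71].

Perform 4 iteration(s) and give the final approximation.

f(x) = x - e^(-x)
Initial interval: [-0.22, 0.71]

Iteration 1:
  c_1 = (-0.220000 + 0.710000)/2 = 0.245000
  f(c_1) = f(0.245000) = -0.537705
  f(a) × f(c) ≥ 0, new interval: [0.245000, 0.710000]
Iteration 2:
  c_2 = (0.245000 + 0.710000)/2 = 0.477500
  f(c_2) = f(0.477500) = -0.142832
  f(a) × f(c) ≥ 0, new interval: [0.477500, 0.710000]
Iteration 3:
  c_3 = (0.477500 + 0.710000)/2 = 0.593750
  f(c_3) = f(0.593750) = 0.041498
  f(a) × f(c) < 0, new interval: [0.477500, 0.593750]
Iteration 4:
  c_4 = (0.477500 + 0.593750)/2 = 0.535625
  f(c_4) = f(0.535625) = -0.049678
  f(a) × f(c) ≥ 0, new interval: [0.535625, 0.593750]

After 4 iteration(s), the approximation is c_4 = 0.535625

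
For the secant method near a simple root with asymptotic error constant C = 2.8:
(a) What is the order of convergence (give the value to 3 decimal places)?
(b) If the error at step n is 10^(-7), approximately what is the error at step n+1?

(a) Secant method has superlinear convergence with order φ = (1+√5)/2 ≈ 1.618.
    This means |e_{n+1}| ≈ C|e_n|^1.618.

(b) With |e_n| = 10^(-7) and C = 2.8:
    |e_{n+1}| ≈ 2.8 × (10^(-7))^1.618 = 2.8 × 10^(-11.33)

(a) ≈ 1.618 (golden ratio); (b) |e_{n+1}| ≈ 1.321e-11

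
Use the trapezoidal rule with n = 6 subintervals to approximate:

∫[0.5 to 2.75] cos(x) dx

f(x) = cos(x)
a = 0.5, b = 2.75, n = 6
h = (b - a)/n = 0.375000

Trapezoidal rule: (h/2)[f(x₀) + 2f(x₁) + 2f(x₂) + ... + f(xₙ)]

x_0 = 0.5000, f(x_0) = 0.877583, coefficient = 1
x_1 = 0.8750, f(x_1) = 0.640997, coefficient = 2
x_2 = 1.2500, f(x_2) = 0.315322, coefficient = 2
x_3 = 1.6250, f(x_3) = -0.054177, coefficient = 2
x_4 = 2.0000, f(x_4) = -0.416147, coefficient = 2
x_5 = 2.3750, f(x_5) = -0.720278, coefficient = 2
x_6 = 2.7500, f(x_6) = -0.924302, coefficient = 1

I ≈ (0.375000/2) × -0.515286 = -0.096616
Exact value: -0.097765
Error: 0.001148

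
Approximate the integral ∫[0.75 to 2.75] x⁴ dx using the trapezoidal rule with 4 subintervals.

f(x) = x⁴
a = 0.75, b = 2.75, n = 4
h = (b - a)/n = 0.500000

Trapezoidal rule: (h/2)[f(x₀) + 2f(x₁) + 2f(x₂) + ... + f(xₙ)]

x_0 = 0.7500, f(x_0) = 0.316406, coefficient = 1
x_1 = 1.2500, f(x_1) = 2.441406, coefficient = 2
x_2 = 1.7500, f(x_2) = 9.378906, coefficient = 2
x_3 = 2.2500, f(x_3) = 25.628906, coefficient = 2
x_4 = 2.7500, f(x_4) = 57.191406, coefficient = 1

I ≈ (0.500000/2) × 132.406250 = 33.101562
Exact value: 31.407813
Error: 1.693750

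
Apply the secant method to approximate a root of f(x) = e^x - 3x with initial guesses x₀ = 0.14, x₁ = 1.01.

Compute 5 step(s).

f(x) = e^x - 3x
x₀ = 0.14, x₁ = 1.01

Secant formula: x_{n+1} = x_n - f(x_n)(x_n - x_{n-1})/(f(x_n) - f(x_{n-1}))

Iteration 1:
  f(0.140000) = 0.730274
  f(1.010000) = -0.284399
  x_2 = 1.010000 - (-0.284399)×(1.010000 - 0.140000)/(-0.284399 - 0.730274)
       = 0.766151
Iteration 2:
  f(1.010000) = -0.284399
  f(0.766151) = -0.146984
  x_3 = 0.766151 - (-0.146984)×(0.766151 - 1.010000)/(-0.146984 - (-0.284399))
       = 0.505323
Iteration 3:
  f(0.766151) = -0.146984
  f(0.505323) = 0.141552
  x_4 = 0.505323 - 0.141552×(0.505323 - 0.766151)/(0.141552 - (-0.146984))
       = 0.633282
Iteration 4:
  f(0.505323) = 0.141552
  f(0.633282) = -0.016063
  x_5 = 0.633282 - (-0.016063)×(0.633282 - 0.505323)/(-0.016063 - 0.141552)
       = 0.620241
Iteration 5:
  f(0.633282) = -0.016063
  f(0.620241) = -0.001347
  x_6 = 0.620241 - (-0.001347)×(0.620241 - 0.633282)/(-0.001347 - (-0.016063))
       = 0.619047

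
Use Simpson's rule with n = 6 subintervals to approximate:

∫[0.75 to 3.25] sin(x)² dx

f(x) = sin(x)²
a = 0.75, b = 3.25, n = 6
h = (b - a)/n = 0.416667

Simpson's rule: (h/3)[f(x₀) + 4f(x₁) + 2f(x₂) + ... + f(xₙ)]

x_0 = 0.7500, f(x_0) = 0.464631, coefficient = 1
x_1 = 1.1667, f(x_1) = 0.845379, coefficient = 4
x_2 = 1.5833, f(x_2) = 0.999843, coefficient = 2
x_3 = 2.0000, f(x_3) = 0.826822, coefficient = 4
x_4 = 2.4167, f(x_4) = 0.439675, coefficient = 2
x_5 = 2.8333, f(x_5) = 0.092052, coefficient = 4
x_6 = 3.2500, f(x_6) = 0.011706, coefficient = 1

I ≈ (0.416667/3) × 10.412384 = 1.446165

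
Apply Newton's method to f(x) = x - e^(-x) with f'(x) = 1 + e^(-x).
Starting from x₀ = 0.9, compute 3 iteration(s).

f(x) = x - e^(-x)
f'(x) = 1 + e^(-x)
x₀ = 0.9

Newton-Raphson formula: x_{n+1} = x_n - f(x_n)/f'(x_n)

Iteration 1:
  f(0.900000) = 0.493430
  f'(0.900000) = 1.406570
  x_1 = 0.900000 - 0.493430/1.406570 = 0.549196
Iteration 2:
  f(0.549196) = -0.028218
  f'(0.549196) = 1.577414
  x_2 = 0.549196 - (-0.028218)/1.577414 = 0.567085
Iteration 3:
  f(0.567085) = -0.000092
  f'(0.567085) = 1.567177
  x_3 = 0.567085 - (-0.000092)/1.567177 = 0.567143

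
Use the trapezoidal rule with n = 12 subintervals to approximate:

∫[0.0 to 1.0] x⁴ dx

f(x) = x⁴
a = 0.0, b = 1.0, n = 12
h = (b - a)/n = 0.083333

Trapezoidal rule: (h/2)[f(x₀) + 2f(x₁) + 2f(x₂) + ... + f(xₙ)]

x_0 = 0.0000, f(x_0) = 0.000000, coefficient = 1
x_1 = 0.0833, f(x_1) = 0.000048, coefficient = 2
x_2 = 0.1667, f(x_2) = 0.000772, coefficient = 2
x_3 = 0.2500, f(x_3) = 0.003906, coefficient = 2
x_4 = 0.3333, f(x_4) = 0.012346, coefficient = 2
x_5 = 0.4167, f(x_5) = 0.030141, coefficient = 2
x_6 = 0.5000, f(x_6) = 0.062500, coefficient = 2
x_7 = 0.5833, f(x_7) = 0.115789, coefficient = 2
x_8 = 0.6667, f(x_8) = 0.197531, coefficient = 2
x_9 = 0.7500, f(x_9) = 0.316406, coefficient = 2
x_10 = 0.8333, f(x_10) = 0.482253, coefficient = 2
x_11 = 0.9167, f(x_11) = 0.706067, coefficient = 2
x_12 = 1.0000, f(x_12) = 1.000000, coefficient = 1

I ≈ (0.083333/2) × 4.855517 = 0.202313
Exact value: 0.200000
Error: 0.002313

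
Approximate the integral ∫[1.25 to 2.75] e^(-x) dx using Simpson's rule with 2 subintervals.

f(x) = e^(-x)
a = 1.25, b = 2.75, n = 2
h = (b - a)/n = 0.750000

Simpson's rule: (h/3)[f(x₀) + 4f(x₁) + 2f(x₂) + ... + f(xₙ)]

x_0 = 1.2500, f(x_0) = 0.286505, coefficient = 1
x_1 = 2.0000, f(x_1) = 0.135335, coefficient = 4
x_2 = 2.7500, f(x_2) = 0.063928, coefficient = 1

I ≈ (0.750000/3) × 0.891774 = 0.222943
Exact value: 0.222577
Error: 0.000367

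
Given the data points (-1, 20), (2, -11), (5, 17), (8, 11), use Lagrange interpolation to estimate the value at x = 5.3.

Lagrange interpolation formula:
P(x) = Σ yᵢ × Lᵢ(x)
where Lᵢ(x) = Π_{j≠i} (x - xⱼ)/(xᵢ - xⱼ)

L_0(5.3) = (5.3 - 2)/(-1 - 2) × (5.3 - 5)/(-1 - 5) × (5.3 - 8)/(-1 - 8) = 0.016500
L_1(5.3) = (5.3 - (-1))/(2 - (-1)) × (5.3 - 5)/(2 - 5) × (5.3 - 8)/(2 - 8) = -0.094500
L_2(5.3) = (5.3 - (-1))/(5 - (-1)) × (5.3 - 2)/(5 - 2) × (5.3 - 8)/(5 - 8) = 1.039500
L_3(5.3) = (5.3 - (-1))/(8 - (-1)) × (5.3 - 2)/(8 - 2) × (5.3 - 5)/(8 - 5) = 0.038500

P(5.3) = 20×L_0(5.3) + (-11)×L_1(5.3) + 17×L_2(5.3) + 11×L_3(5.3)
P(5.3) = 19.464500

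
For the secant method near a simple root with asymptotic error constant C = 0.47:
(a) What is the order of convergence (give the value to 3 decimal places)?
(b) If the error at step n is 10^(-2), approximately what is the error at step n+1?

(a) Secant method has superlinear convergence with order φ = (1+√5)/2 ≈ 1.618.
    This means |e_{n+1}| ≈ C|e_n|^1.618.

(b) With |e_n| = 10^(-2) and C = 0.47:
    |e_{n+1}| ≈ 0.47 × (10^(-2))^1.618 = 0.47 × 10^(-3.24)

(a) ≈ 1.618 (golden ratio); (b) |e_{n+1}| ≈ 2.729e-04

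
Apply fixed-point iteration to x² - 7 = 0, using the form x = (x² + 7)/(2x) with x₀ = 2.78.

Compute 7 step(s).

Equation: x² - 7 = 0
Fixed-point form: x = (x² + 7)/(2x)
x₀ = 2.78

x_1 = g(2.780000) = 2.648993
x_2 = g(2.648993) = 2.645753
x_3 = g(2.645753) = 2.645751
x_4 = g(2.645751) = 2.645751
x_5 = g(2.645751) = 2.645751
x_6 = g(2.645751) = 2.645751
x_7 = g(2.645751) = 2.645751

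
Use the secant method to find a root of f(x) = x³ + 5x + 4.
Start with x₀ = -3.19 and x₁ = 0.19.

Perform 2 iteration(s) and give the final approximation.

f(x) = x³ + 5x + 4
x₀ = -3.19, x₁ = 0.19

Secant formula: x_{n+1} = x_n - f(x_n)(x_n - x_{n-1})/(f(x_n) - f(x_{n-1}))

Iteration 1:
  f(-3.190000) = -44.411759
  f(0.190000) = 4.956859
  x_2 = 0.190000 - 4.956859×(0.190000 - (-3.190000))/(4.956859 - (-44.411759))
       = -0.149369
Iteration 2:
  f(0.190000) = 4.956859
  f(-0.149369) = 3.249822
  x_3 = -0.149369 - 3.249822×(-0.149369 - 0.190000)/(3.249822 - 4.956859)
       = -0.795453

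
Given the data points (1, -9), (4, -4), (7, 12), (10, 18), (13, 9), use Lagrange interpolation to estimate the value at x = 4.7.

Lagrange interpolation formula:
P(x) = Σ yᵢ × Lᵢ(x)
where Lᵢ(x) = Π_{j≠i} (x - xⱼ)/(xᵢ - xⱼ)

L_0(4.7) = (4.7 - 4)/(1 - 4) × (4.7 - 7)/(1 - 7) × (4.7 - 10)/(1 - 10) × (4.7 - 13)/(1 - 13) = -0.036432
L_1(4.7) = (4.7 - 1)/(4 - 1) × (4.7 - 7)/(4 - 7) × (4.7 - 10)/(4 - 10) × (4.7 - 13)/(4 - 13) = 0.770278
L_2(4.7) = (4.7 - 1)/(7 - 1) × (4.7 - 4)/(7 - 4) × (4.7 - 10)/(7 - 10) × (4.7 - 13)/(7 - 13) = 0.351648
L_3(4.7) = (4.7 - 1)/(10 - 1) × (4.7 - 4)/(10 - 4) × (4.7 - 7)/(10 - 7) × (4.7 - 13)/(10 - 13) = -0.101735
L_4(4.7) = (4.7 - 1)/(13 - 1) × (4.7 - 4)/(13 - 4) × (4.7 - 7)/(13 - 7) × (4.7 - 10)/(13 - 10) = 0.016241

P(4.7) = (-9)×L_0(4.7) + (-4)×L_1(4.7) + 12×L_2(4.7) + 18×L_3(4.7) + 9×L_4(4.7)
P(4.7) = -0.218499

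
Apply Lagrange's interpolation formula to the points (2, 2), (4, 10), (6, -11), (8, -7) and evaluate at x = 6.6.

Lagrange interpolation formula:
P(x) = Σ yᵢ × Lᵢ(x)
where Lᵢ(x) = Π_{j≠i} (x - xⱼ)/(xᵢ - xⱼ)

L_0(6.6) = (6.6 - 4)/(2 - 4) × (6.6 - 6)/(2 - 6) × (6.6 - 8)/(2 - 8) = 0.045500
L_1(6.6) = (6.6 - 2)/(4 - 2) × (6.6 - 6)/(4 - 6) × (6.6 - 8)/(4 - 8) = -0.241500
L_2(6.6) = (6.6 - 2)/(6 - 2) × (6.6 - 4)/(6 - 4) × (6.6 - 8)/(6 - 8) = 1.046500
L_3(6.6) = (6.6 - 2)/(8 - 2) × (6.6 - 4)/(8 - 4) × (6.6 - 6)/(8 - 6) = 0.149500

P(6.6) = 2×L_0(6.6) + 10×L_1(6.6) + (-11)×L_2(6.6) + (-7)×L_3(6.6)
P(6.6) = -14.882000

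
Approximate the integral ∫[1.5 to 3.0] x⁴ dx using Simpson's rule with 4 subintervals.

f(x) = x⁴
a = 1.5, b = 3.0, n = 4
h = (b - a)/n = 0.375000

Simpson's rule: (h/3)[f(x₀) + 4f(x₁) + 2f(x₂) + ... + f(xₙ)]

x_0 = 1.5000, f(x_0) = 5.062500, coefficient = 1
x_1 = 1.8750, f(x_1) = 12.359619, coefficient = 4
x_2 = 2.2500, f(x_2) = 25.628906, coefficient = 2
x_3 = 2.6250, f(x_3) = 47.480713, coefficient = 4
x_4 = 3.0000, f(x_4) = 81.000000, coefficient = 1

I ≈ (0.375000/3) × 376.681641 = 47.085205
Exact value: 47.081250
Error: 0.003955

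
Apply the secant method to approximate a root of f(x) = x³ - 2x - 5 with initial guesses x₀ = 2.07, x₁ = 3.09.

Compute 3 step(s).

f(x) = x³ - 2x - 5
x₀ = 2.07, x₁ = 3.09

Secant formula: x_{n+1} = x_n - f(x_n)(x_n - x_{n-1})/(f(x_n) - f(x_{n-1}))

Iteration 1:
  f(2.070000) = -0.270257
  f(3.090000) = 18.323629
  x_2 = 3.090000 - 18.323629×(3.090000 - 2.070000)/(18.323629 - (-0.270257))
       = 2.084825
Iteration 2:
  f(3.090000) = 18.323629
  f(2.084825) = -0.107963
  x_3 = 2.084825 - (-0.107963)×(2.084825 - 3.090000)/(-0.107963 - 18.323629)
       = 2.090713
Iteration 3:
  f(2.084825) = -0.107963
  f(2.090713) = -0.042748
  x_4 = 2.090713 - (-0.042748)×(2.090713 - 2.084825)/(-0.042748 - (-0.107963))
       = 2.094573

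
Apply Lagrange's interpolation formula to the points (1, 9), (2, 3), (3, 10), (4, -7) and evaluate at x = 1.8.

Lagrange interpolation formula:
P(x) = Σ yᵢ × Lᵢ(x)
where Lᵢ(x) = Π_{j≠i} (x - xⱼ)/(xᵢ - xⱼ)

L_0(1.8) = (1.8 - 2)/(1 - 2) × (1.8 - 3)/(1 - 3) × (1.8 - 4)/(1 - 4) = 0.088000
L_1(1.8) = (1.8 - 1)/(2 - 1) × (1.8 - 3)/(2 - 3) × (1.8 - 4)/(2 - 4) = 1.056000
L_2(1.8) = (1.8 - 1)/(3 - 1) × (1.8 - 2)/(3 - 2) × (1.8 - 4)/(3 - 4) = -0.176000
L_3(1.8) = (1.8 - 1)/(4 - 1) × (1.8 - 2)/(4 - 2) × (1.8 - 3)/(4 - 3) = 0.032000

P(1.8) = 9×L_0(1.8) + 3×L_1(1.8) + 10×L_2(1.8) + (-7)×L_3(1.8)
P(1.8) = 1.976000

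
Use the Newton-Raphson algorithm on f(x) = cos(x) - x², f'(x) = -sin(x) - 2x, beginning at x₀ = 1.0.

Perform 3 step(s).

f(x) = cos(x) - x²
f'(x) = -sin(x) - 2x
x₀ = 1.0

Newton-Raphson formula: x_{n+1} = x_n - f(x_n)/f'(x_n)

Iteration 1:
  f(1.000000) = -0.459698
  f'(1.000000) = -2.841471
  x_1 = 1.000000 - (-0.459698)/(-2.841471) = 0.838218
Iteration 2:
  f(0.838218) = -0.033822
  f'(0.838218) = -2.419890
  x_2 = 0.838218 - (-0.033822)/(-2.419890) = 0.824242
Iteration 3:
  f(0.824242) = -0.000261
  f'(0.824242) = -2.382517
  x_3 = 0.824242 - (-0.000261)/(-2.382517) = 0.824132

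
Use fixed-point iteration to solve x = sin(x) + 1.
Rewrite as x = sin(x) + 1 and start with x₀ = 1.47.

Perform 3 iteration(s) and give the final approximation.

Equation: x = sin(x) + 1
Fixed-point form: x = sin(x) + 1
x₀ = 1.47

x_1 = g(1.470000) = 1.994924
x_2 = g(1.994924) = 1.911398
x_3 = g(1.911398) = 1.942554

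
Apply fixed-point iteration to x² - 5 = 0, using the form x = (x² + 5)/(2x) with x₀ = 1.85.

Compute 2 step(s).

Equation: x² - 5 = 0
Fixed-point form: x = (x² + 5)/(2x)
x₀ = 1.85

x_1 = g(1.850000) = 2.276351
x_2 = g(2.276351) = 2.236424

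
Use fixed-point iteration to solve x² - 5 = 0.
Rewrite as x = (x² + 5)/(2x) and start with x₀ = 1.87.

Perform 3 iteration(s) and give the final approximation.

Equation: x² - 5 = 0
Fixed-point form: x = (x² + 5)/(2x)
x₀ = 1.87

x_1 = g(1.870000) = 2.271898
x_2 = g(2.271898) = 2.236351
x_3 = g(2.236351) = 2.236068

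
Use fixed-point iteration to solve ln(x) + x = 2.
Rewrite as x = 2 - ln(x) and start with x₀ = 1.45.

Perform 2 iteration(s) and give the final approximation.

Equation: ln(x) + x = 2
Fixed-point form: x = 2 - ln(x)
x₀ = 1.45

x_1 = g(1.450000) = 1.628436
x_2 = g(1.628436) = 1.512380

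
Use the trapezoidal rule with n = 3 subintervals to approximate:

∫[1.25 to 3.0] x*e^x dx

f(x) = x*e^x
a = 1.25, b = 3.0, n = 3
h = (b - a)/n = 0.583333

Trapezoidal rule: (h/2)[f(x₀) + 2f(x₁) + 2f(x₂) + ... + f(xₙ)]

x_0 = 1.2500, f(x_0) = 4.362929, coefficient = 1
x_1 = 1.8333, f(x_1) = 11.466952, coefficient = 2
x_2 = 2.4167, f(x_2) = 27.087053, coefficient = 2
x_3 = 3.0000, f(x_3) = 60.256611, coefficient = 1

I ≈ (0.583333/2) × 141.727548 = 41.337201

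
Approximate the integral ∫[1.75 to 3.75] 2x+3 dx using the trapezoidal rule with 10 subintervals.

f(x) = 2x+3
a = 1.75, b = 3.75, n = 10
h = (b - a)/n = 0.200000

Trapezoidal rule: (h/2)[f(x₀) + 2f(x₁) + 2f(x₂) + ... + f(xₙ)]

x_0 = 1.7500, f(x_0) = 6.500000, coefficient = 1
x_1 = 1.9500, f(x_1) = 6.900000, coefficient = 2
x_2 = 2.1500, f(x_2) = 7.300000, coefficient = 2
x_3 = 2.3500, f(x_3) = 7.700000, coefficient = 2
x_4 = 2.5500, f(x_4) = 8.100000, coefficient = 2
x_5 = 2.7500, f(x_5) = 8.500000, coefficient = 2
x_6 = 2.9500, f(x_6) = 8.900000, coefficient = 2
x_7 = 3.1500, f(x_7) = 9.300000, coefficient = 2
x_8 = 3.3500, f(x_8) = 9.700000, coefficient = 2
x_9 = 3.5500, f(x_9) = 10.100000, coefficient = 2
x_10 = 3.7500, f(x_10) = 10.500000, coefficient = 1

I ≈ (0.200000/2) × 170.000000 = 17.000000
Exact value: 17.000000
Error: 0.000000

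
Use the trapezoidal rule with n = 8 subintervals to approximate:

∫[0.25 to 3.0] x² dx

f(x) = x²
a = 0.25, b = 3.0, n = 8
h = (b - a)/n = 0.343750

Trapezoidal rule: (h/2)[f(x₀) + 2f(x₁) + 2f(x₂) + ... + f(xₙ)]

x_0 = 0.2500, f(x_0) = 0.062500, coefficient = 1
x_1 = 0.5938, f(x_1) = 0.352539, coefficient = 2
x_2 = 0.9375, f(x_2) = 0.878906, coefficient = 2
x_3 = 1.2812, f(x_3) = 1.641602, coefficient = 2
x_4 = 1.6250, f(x_4) = 2.640625, coefficient = 2
x_5 = 1.9688, f(x_5) = 3.875977, coefficient = 2
x_6 = 2.3125, f(x_6) = 5.347656, coefficient = 2
x_7 = 2.6562, f(x_7) = 7.055664, coefficient = 2
x_8 = 3.0000, f(x_8) = 9.000000, coefficient = 1

I ≈ (0.343750/2) × 52.648438 = 9.048950
Exact value: 8.994792
Error: 0.054159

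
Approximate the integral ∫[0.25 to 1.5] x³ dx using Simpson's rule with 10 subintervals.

f(x) = x³
a = 0.25, b = 1.5, n = 10
h = (b - a)/n = 0.125000

Simpson's rule: (h/3)[f(x₀) + 4f(x₁) + 2f(x₂) + ... + f(xₙ)]

x_0 = 0.2500, f(x_0) = 0.015625, coefficient = 1
x_1 = 0.3750, f(x_1) = 0.052734, coefficient = 4
x_2 = 0.5000, f(x_2) = 0.125000, coefficient = 2
x_3 = 0.6250, f(x_3) = 0.244141, coefficient = 4
x_4 = 0.7500, f(x_4) = 0.421875, coefficient = 2
x_5 = 0.8750, f(x_5) = 0.669922, coefficient = 4
x_6 = 1.0000, f(x_6) = 1.000000, coefficient = 2
x_7 = 1.1250, f(x_7) = 1.423828, coefficient = 4
x_8 = 1.2500, f(x_8) = 1.953125, coefficient = 2
x_9 = 1.3750, f(x_9) = 2.599609, coefficient = 4
x_10 = 1.5000, f(x_10) = 3.375000, coefficient = 1

I ≈ (0.125000/3) × 30.351562 = 1.264648
Exact value: 1.264648
Error: 0.000000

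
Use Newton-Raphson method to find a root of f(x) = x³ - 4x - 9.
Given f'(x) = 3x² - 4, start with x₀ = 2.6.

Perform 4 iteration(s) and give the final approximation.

f(x) = x³ - 4x - 9
f'(x) = 3x² - 4
x₀ = 2.6

Newton-Raphson formula: x_{n+1} = x_n - f(x_n)/f'(x_n)

Iteration 1:
  f(2.600000) = -1.824000
  f'(2.600000) = 16.280000
  x_1 = 2.600000 - (-1.824000)/16.280000 = 2.712039
Iteration 2:
  f(2.712039) = 0.099318
  f'(2.712039) = 18.065472
  x_2 = 2.712039 - 0.099318/18.065472 = 2.706542
Iteration 3:
  f(2.706542) = 0.000246
  f'(2.706542) = 17.976103
  x_3 = 2.706542 - 0.000246/17.976103 = 2.706528
Iteration 4:
  f(2.706528) = 0.000000
  f'(2.706528) = 17.975881
  x_4 = 2.706528 - 0.000000/17.975881 = 2.706528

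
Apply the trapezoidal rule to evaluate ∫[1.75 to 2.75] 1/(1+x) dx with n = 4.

f(x) = 1/(1+x)
a = 1.75, b = 2.75, n = 4
h = (b - a)/n = 0.250000

Trapezoidal rule: (h/2)[f(x₀) + 2f(x₁) + 2f(x₂) + ... + f(xₙ)]

x_0 = 1.7500, f(x_0) = 0.363636, coefficient = 1
x_1 = 2.0000, f(x_1) = 0.333333, coefficient = 2
x_2 = 2.2500, f(x_2) = 0.307692, coefficient = 2
x_3 = 2.5000, f(x_3) = 0.285714, coefficient = 2
x_4 = 2.7500, f(x_4) = 0.266667, coefficient = 1

I ≈ (0.250000/2) × 2.483783 = 0.310473
Exact value: 0.310155
Error: 0.000318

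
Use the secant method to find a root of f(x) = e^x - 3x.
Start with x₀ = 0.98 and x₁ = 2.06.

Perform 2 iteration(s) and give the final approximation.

f(x) = e^x - 3x
x₀ = 0.98, x₁ = 2.06

Secant formula: x_{n+1} = x_n - f(x_n)(x_n - x_{n-1})/(f(x_n) - f(x_{n-1}))

Iteration 1:
  f(0.980000) = -0.275544
  f(2.060000) = 1.665970
  x_2 = 2.060000 - 1.665970×(2.060000 - 0.980000)/(1.665970 - (-0.275544))
       = 1.133276
Iteration 2:
  f(2.060000) = 1.665970
  f(1.133276) = -0.294014
  x_3 = 1.133276 - (-0.294014)×(1.133276 - 2.060000)/(-0.294014 - 1.665970)
       = 1.272292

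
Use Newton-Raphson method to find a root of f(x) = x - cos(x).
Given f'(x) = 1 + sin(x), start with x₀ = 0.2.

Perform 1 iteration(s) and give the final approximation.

f(x) = x - cos(x)
f'(x) = 1 + sin(x)
x₀ = 0.2

Newton-Raphson formula: x_{n+1} = x_n - f(x_n)/f'(x_n)

Iteration 1:
  f(0.200000) = -0.780067
  f'(0.200000) = 1.198669
  x_1 = 0.200000 - (-0.780067)/1.198669 = 0.850777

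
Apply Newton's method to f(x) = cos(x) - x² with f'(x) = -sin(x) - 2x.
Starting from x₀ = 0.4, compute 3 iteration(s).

f(x) = cos(x) - x²
f'(x) = -sin(x) - 2x
x₀ = 0.4

Newton-Raphson formula: x_{n+1} = x_n - f(x_n)/f'(x_n)

Iteration 1:
  f(0.400000) = 0.761061
  f'(0.400000) = -1.189418
  x_1 = 0.400000 - 0.761061/(-1.189418) = 1.039860
Iteration 2:
  f(1.039860) = -0.574967
  f'(1.039860) = -2.942053
  x_2 = 1.039860 - (-0.574967)/(-2.942053) = 0.844429
Iteration 3:
  f(0.844429) = -0.048902
  f'(0.844429) = -2.436450
  x_3 = 0.844429 - (-0.048902)/(-2.436450) = 0.824358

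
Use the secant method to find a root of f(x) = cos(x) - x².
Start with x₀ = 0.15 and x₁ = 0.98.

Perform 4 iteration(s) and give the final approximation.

f(x) = cos(x) - x²
x₀ = 0.15, x₁ = 0.98

Secant formula: x_{n+1} = x_n - f(x_n)(x_n - x_{n-1})/(f(x_n) - f(x_{n-1}))

Iteration 1:
  f(0.150000) = 0.966271
  f(0.980000) = -0.403377
  x_2 = 0.980000 - (-0.403377)×(0.980000 - 0.150000)/(-0.403377 - 0.966271)
       = 0.735555
Iteration 2:
  f(0.980000) = -0.403377
  f(0.735555) = 0.200417
  x_3 = 0.735555 - 0.200417×(0.735555 - 0.980000)/(0.200417 - (-0.403377))
       = 0.816694
Iteration 3:
  f(0.735555) = 0.200417
  f(0.816694) = 0.017647
  x_4 = 0.816694 - 0.017647×(0.816694 - 0.735555)/(0.017647 - 0.200417)
       = 0.824528
Iteration 4:
  f(0.816694) = 0.017647
  f(0.824528) = -0.000942
  x_5 = 0.824528 - (-0.000942)×(0.824528 - 0.816694)/(-0.000942 - 0.017647)
       = 0.824131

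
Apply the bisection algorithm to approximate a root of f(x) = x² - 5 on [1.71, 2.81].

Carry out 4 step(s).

f(x) = x² - 5
Initial interval: [1.71, 2.81]

Iteration 1:
  c_1 = (1.710000 + 2.810000)/2 = 2.260000
  f(c_1) = f(2.260000) = 0.107600
  f(a) × f(c) < 0, new interval: [1.710000, 2.260000]
Iteration 2:
  c_2 = (1.710000 + 2.260000)/2 = 1.985000
  f(c_2) = f(1.985000) = -1.059775
  f(a) × f(c) ≥ 0, new interval: [1.985000, 2.260000]
Iteration 3:
  c_3 = (1.985000 + 2.260000)/2 = 2.122500
  f(c_3) = f(2.122500) = -0.494994
  f(a) × f(c) ≥ 0, new interval: [2.122500, 2.260000]
Iteration 4:
  c_4 = (2.122500 + 2.260000)/2 = 2.191250
  f(c_4) = f(2.191250) = -0.198423
  f(a) × f(c) ≥ 0, new interval: [2.191250, 2.260000]

After 4 iteration(s), the approximation is c_4 = 2.191250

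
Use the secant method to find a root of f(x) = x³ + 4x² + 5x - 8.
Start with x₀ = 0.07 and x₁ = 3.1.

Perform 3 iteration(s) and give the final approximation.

f(x) = x³ + 4x² + 5x - 8
x₀ = 0.07, x₁ = 3.1

Secant formula: x_{n+1} = x_n - f(x_n)(x_n - x_{n-1})/(f(x_n) - f(x_{n-1}))

Iteration 1:
  f(0.070000) = -7.630057
  f(3.100000) = 75.731000
  x_2 = 3.100000 - 75.731000×(3.100000 - 0.070000)/(75.731000 - (-7.630057))
       = 0.347337
Iteration 2:
  f(3.100000) = 75.731000
  f(0.347337) = -5.738842
  x_3 = 0.347337 - (-5.738842)×(0.347337 - 3.100000)/(-5.738842 - 75.731000)
       = 0.541238
Iteration 3:
  f(0.347337) = -5.738842
  f(0.541238) = -3.963508
  x_4 = 0.541238 - (-3.963508)×(0.541238 - 0.347337)/(-3.963508 - (-5.738842))
       = 0.974130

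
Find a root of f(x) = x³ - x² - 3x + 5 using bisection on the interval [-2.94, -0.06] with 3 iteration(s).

f(x) = x³ - x² - 3x + 5
Initial interval: [-2.94, -0.06]

Iteration 1:
  c_1 = (-2.940000 + (-0.060000))/2 = -1.500000
  f(c_1) = f(-1.500000) = 3.875000
  f(a) × f(c) < 0, new interval: [-2.940000, -1.500000]
Iteration 2:
  c_2 = (-2.940000 + (-1.500000))/2 = -2.220000
  f(c_2) = f(-2.220000) = -4.209448
  f(a) × f(c) ≥ 0, new interval: [-2.220000, -1.500000]
Iteration 3:
  c_3 = (-2.220000 + (-1.500000))/2 = -1.860000
  f(c_3) = f(-1.860000) = 0.685544
  f(a) × f(c) < 0, new interval: [-2.220000, -1.860000]

After 3 iteration(s), the approximation is c_3 = -1.860000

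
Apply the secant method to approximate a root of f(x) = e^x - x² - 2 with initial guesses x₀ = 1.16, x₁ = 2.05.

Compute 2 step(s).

f(x) = e^x - x² - 2
x₀ = 1.16, x₁ = 2.05

Secant formula: x_{n+1} = x_n - f(x_n)(x_n - x_{n-1})/(f(x_n) - f(x_{n-1}))

Iteration 1:
  f(1.160000) = -0.155667
  f(2.050000) = 1.565401
  x_2 = 2.050000 - 1.565401×(2.050000 - 1.160000)/(1.565401 - (-0.155667))
       = 1.240499
Iteration 2:
  f(2.050000) = 1.565401
  f(1.240499) = -0.081500
  x_3 = 1.240499 - (-0.081500)×(1.240499 - 2.050000)/(-0.081500 - 1.565401)
       = 1.280558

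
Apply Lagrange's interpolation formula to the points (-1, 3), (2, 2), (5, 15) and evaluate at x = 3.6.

Lagrange interpolation formula:
P(x) = Σ yᵢ × Lᵢ(x)
where Lᵢ(x) = Π_{j≠i} (x - xⱼ)/(xᵢ - xⱼ)

L_0(3.6) = (3.6 - 2)/(-1 - 2) × (3.6 - 5)/(-1 - 5) = -0.124444
L_1(3.6) = (3.6 - (-1))/(2 - (-1)) × (3.6 - 5)/(2 - 5) = 0.715556
L_2(3.6) = (3.6 - (-1))/(5 - (-1)) × (3.6 - 2)/(5 - 2) = 0.408889

P(3.6) = 3×L_0(3.6) + 2×L_1(3.6) + 15×L_2(3.6)
P(3.6) = 7.191111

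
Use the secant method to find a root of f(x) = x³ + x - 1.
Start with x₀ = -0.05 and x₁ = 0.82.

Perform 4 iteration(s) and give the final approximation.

f(x) = x³ + x - 1
x₀ = -0.05, x₁ = 0.82

Secant formula: x_{n+1} = x_n - f(x_n)(x_n - x_{n-1})/(f(x_n) - f(x_{n-1}))

Iteration 1:
  f(-0.050000) = -1.050125
  f(0.820000) = 0.371368
  x_2 = 0.820000 - 0.371368×(0.820000 - (-0.050000))/(0.371368 - (-1.050125))
       = 0.592711
Iteration 2:
  f(0.820000) = 0.371368
  f(0.592711) = -0.199067
  x_3 = 0.592711 - (-0.199067)×(0.592711 - 0.820000)/(-0.199067 - 0.371368)
       = 0.672029
Iteration 3:
  f(0.592711) = -0.199067
  f(0.672029) = -0.024468
  x_4 = 0.672029 - (-0.024468)×(0.672029 - 0.592711)/(-0.024468 - (-0.199067))
       = 0.683144
Iteration 4:
  f(0.672029) = -0.024468
  f(0.683144) = 0.001958
  x_5 = 0.683144 - 0.001958×(0.683144 - 0.672029)/(0.001958 - (-0.024468))
       = 0.682321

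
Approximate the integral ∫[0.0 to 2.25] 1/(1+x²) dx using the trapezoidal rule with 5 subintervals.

f(x) = 1/(1+x²)
a = 0.0, b = 2.25, n = 5
h = (b - a)/n = 0.450000

Trapezoidal rule: (h/2)[f(x₀) + 2f(x₁) + 2f(x₂) + ... + f(xₙ)]

x_0 = 0.0000, f(x_0) = 1.000000, coefficient = 1
x_1 = 0.4500, f(x_1) = 0.831601, coefficient = 2
x_2 = 0.9000, f(x_2) = 0.552486, coefficient = 2
x_3 = 1.3500, f(x_3) = 0.354296, coefficient = 2
x_4 = 1.8000, f(x_4) = 0.235849, coefficient = 2
x_5 = 2.2500, f(x_5) = 0.164948, coefficient = 1

I ≈ (0.450000/2) × 5.113412 = 1.150518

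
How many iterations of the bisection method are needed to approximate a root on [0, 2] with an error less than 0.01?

We need (b-a)/2^n ≤ 0.01
(2 - 0)/2^n ≤ 0.01
2/2^n ≤ 0.01
2^n ≥ 200
n ≥ log₂(200) = 7.64
n ≥ 8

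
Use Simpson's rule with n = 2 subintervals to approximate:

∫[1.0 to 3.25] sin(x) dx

f(x) = sin(x)
a = 1.0, b = 3.25, n = 2
h = (b - a)/n = 1.125000

Simpson's rule: (h/3)[f(x₀) + 4f(x₁) + 2f(x₂) + ... + f(xₙ)]

x_0 = 1.0000, f(x_0) = 0.841471, coefficient = 1
x_1 = 2.1250, f(x_1) = 0.850320, coefficient = 4
x_2 = 3.2500, f(x_2) = -0.108195, coefficient = 1

I ≈ (1.125000/3) × 4.134555 = 1.550458
Exact value: 1.534432
Error: 0.016026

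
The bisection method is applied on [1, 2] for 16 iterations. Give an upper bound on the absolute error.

Bisection error bound: |error| ≤ (b-a)/2^n
|error| ≤ (2 - 1)/2^16 = 1/2^16
|error| ≤ 0.0000152588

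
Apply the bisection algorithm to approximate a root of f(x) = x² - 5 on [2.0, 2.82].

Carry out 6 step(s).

f(x) = x² - 5
Initial interval: [2.0, 2.82]

Iteration 1:
  c_1 = (2.000000 + 2.820000)/2 = 2.410000
  f(c_1) = f(2.410000) = 0.808100
  f(a) × f(c) < 0, new interval: [2.000000, 2.410000]
Iteration 2:
  c_2 = (2.000000 + 2.410000)/2 = 2.205000
  f(c_2) = f(2.205000) = -0.137975
  f(a) × f(c) ≥ 0, new interval: [2.205000, 2.410000]
Iteration 3:
  c_3 = (2.205000 + 2.410000)/2 = 2.307500
  f(c_3) = f(2.307500) = 0.324556
  f(a) × f(c) < 0, new interval: [2.205000, 2.307500]
Iteration 4:
  c_4 = (2.205000 + 2.307500)/2 = 2.256250
  f(c_4) = f(2.256250) = 0.090664
  f(a) × f(c) < 0, new interval: [2.205000, 2.256250]
Iteration 5:
  c_5 = (2.205000 + 2.256250)/2 = 2.230625
  f(c_5) = f(2.230625) = -0.024312
  f(a) × f(c) ≥ 0, new interval: [2.230625, 2.256250]
Iteration 6:
  c_6 = (2.230625 + 2.256250)/2 = 2.243437
  f(c_6) = f(2.243437) = 0.033012
  f(a) × f(c) < 0, new interval: [2.230625, 2.243437]

After 6 iteration(s), the approximation is c_6 = 2.243437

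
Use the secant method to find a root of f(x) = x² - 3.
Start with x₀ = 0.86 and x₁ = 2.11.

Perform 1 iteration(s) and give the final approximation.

f(x) = x² - 3
x₀ = 0.86, x₁ = 2.11

Secant formula: x_{n+1} = x_n - f(x_n)(x_n - x_{n-1})/(f(x_n) - f(x_{n-1}))

Iteration 1:
  f(0.860000) = -2.260400
  f(2.110000) = 1.452100
  x_2 = 2.110000 - 1.452100×(2.110000 - 0.860000)/(1.452100 - (-2.260400))
       = 1.621077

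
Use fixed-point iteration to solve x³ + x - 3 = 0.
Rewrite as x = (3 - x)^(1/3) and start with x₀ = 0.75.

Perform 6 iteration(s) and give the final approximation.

Equation: x³ + x - 3 = 0
Fixed-point form: x = (3 - x)^(1/3)
x₀ = 0.75

x_1 = g(0.750000) = 1.310371
x_2 = g(1.310371) = 1.191051
x_3 = g(1.191051) = 1.218453
x_4 = g(1.218453) = 1.212269
x_5 = g(1.212269) = 1.213670
x_6 = g(1.213670) = 1.213353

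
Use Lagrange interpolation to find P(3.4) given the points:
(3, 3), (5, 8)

Lagrange interpolation formula:
P(x) = Σ yᵢ × Lᵢ(x)
where Lᵢ(x) = Π_{j≠i} (x - xⱼ)/(xᵢ - xⱼ)

L_0(3.4) = (3.4 - 5)/(3 - 5) = 0.800000
L_1(3.4) = (3.4 - 3)/(5 - 3) = 0.200000

P(3.4) = 3×L_0(3.4) + 8×L_1(3.4)
P(3.4) = 4.000000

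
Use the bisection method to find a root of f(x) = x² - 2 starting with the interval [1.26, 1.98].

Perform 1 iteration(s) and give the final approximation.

f(x) = x² - 2
Initial interval: [1.26, 1.98]

Iteration 1:
  c_1 = (1.260000 + 1.980000)/2 = 1.620000
  f(c_1) = f(1.620000) = 0.624400
  f(a) × f(c) < 0, new interval: [1.260000, 1.620000]

After 1 iteration(s), the approximation is c_1 = 1.620000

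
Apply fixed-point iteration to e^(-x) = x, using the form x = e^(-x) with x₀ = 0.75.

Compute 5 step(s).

Equation: e^(-x) = x
Fixed-point form: x = e^(-x)
x₀ = 0.75

x_1 = g(0.750000) = 0.472367
x_2 = g(0.472367) = 0.623525
x_3 = g(0.623525) = 0.536052
x_4 = g(0.536052) = 0.585054
x_5 = g(0.585054) = 0.557076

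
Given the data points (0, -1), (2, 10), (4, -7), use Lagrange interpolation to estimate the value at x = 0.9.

Lagrange interpolation formula:
P(x) = Σ yᵢ × Lᵢ(x)
where Lᵢ(x) = Π_{j≠i} (x - xⱼ)/(xᵢ - xⱼ)

L_0(0.9) = (0.9 - 2)/(0 - 2) × (0.9 - 4)/(0 - 4) = 0.426250
L_1(0.9) = (0.9 - 0)/(2 - 0) × (0.9 - 4)/(2 - 4) = 0.697500
L_2(0.9) = (0.9 - 0)/(4 - 0) × (0.9 - 2)/(4 - 2) = -0.123750

P(0.9) = (-1)×L_0(0.9) + 10×L_1(0.9) + (-7)×L_2(0.9)
P(0.9) = 7.415000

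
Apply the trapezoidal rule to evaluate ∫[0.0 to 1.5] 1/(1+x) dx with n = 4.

f(x) = 1/(1+x)
a = 0.0, b = 1.5, n = 4
h = (b - a)/n = 0.375000

Trapezoidal rule: (h/2)[f(x₀) + 2f(x₁) + 2f(x₂) + ... + f(xₙ)]

x_0 = 0.0000, f(x_0) = 1.000000, coefficient = 1
x_1 = 0.3750, f(x_1) = 0.727273, coefficient = 2
x_2 = 0.7500, f(x_2) = 0.571429, coefficient = 2
x_3 = 1.1250, f(x_3) = 0.470588, coefficient = 2
x_4 = 1.5000, f(x_4) = 0.400000, coefficient = 1

I ≈ (0.375000/2) × 4.938579 = 0.925984
Exact value: 0.916291
Error: 0.009693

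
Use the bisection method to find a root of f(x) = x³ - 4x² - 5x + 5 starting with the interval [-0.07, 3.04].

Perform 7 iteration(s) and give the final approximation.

f(x) = x³ - 4x² - 5x + 5
Initial interval: [-0.07, 3.04]

Iteration 1:
  c_1 = (-0.070000 + 3.040000)/2 = 1.485000
  f(c_1) = f(1.485000) = -7.971141
  f(a) × f(c) < 0, new interval: [-0.070000, 1.485000]
Iteration 2:
  c_2 = (-0.070000 + 1.485000)/2 = 0.707500
  f(c_2) = f(0.707500) = -0.185581
  f(a) × f(c) < 0, new interval: [-0.070000, 0.707500]
Iteration 3:
  c_3 = (-0.070000 + 0.707500)/2 = 0.318750
  f(c_3) = f(0.318750) = 3.032229
  f(a) × f(c) ≥ 0, new interval: [0.318750, 0.707500]
Iteration 4:
  c_4 = (0.318750 + 0.707500)/2 = 0.513125
  f(c_4) = f(0.513125) = 1.516290
  f(a) × f(c) ≥ 0, new interval: [0.513125, 0.707500]
Iteration 5:
  c_5 = (0.513125 + 0.707500)/2 = 0.610313
  f(c_5) = f(0.610313) = 0.685842
  f(a) × f(c) ≥ 0, new interval: [0.610313, 0.707500]
Iteration 6:
  c_6 = (0.610313 + 0.707500)/2 = 0.658906
  f(c_6) = f(0.658906) = 0.254908
  f(a) × f(c) ≥ 0, new interval: [0.658906, 0.707500]
Iteration 7:
  c_7 = (0.658906 + 0.707500)/2 = 0.683203
  f(c_7) = f(0.683203) = 0.035815
  f(a) × f(c) ≥ 0, new interval: [0.683203, 0.707500]

After 7 iteration(s), the approximation is c_7 = 0.683203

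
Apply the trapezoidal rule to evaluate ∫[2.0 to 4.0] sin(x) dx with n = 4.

f(x) = sin(x)
a = 2.0, b = 4.0, n = 4
h = (b - a)/n = 0.500000

Trapezoidal rule: (h/2)[f(x₀) + 2f(x₁) + 2f(x₂) + ... + f(xₙ)]

x_0 = 2.0000, f(x_0) = 0.909297, coefficient = 1
x_1 = 2.5000, f(x_1) = 0.598472, coefficient = 2
x_2 = 3.0000, f(x_2) = 0.141120, coefficient = 2
x_3 = 3.5000, f(x_3) = -0.350783, coefficient = 2
x_4 = 4.0000, f(x_4) = -0.756802, coefficient = 1

I ≈ (0.500000/2) × 0.930113 = 0.232528
Exact value: 0.237497
Error: 0.004969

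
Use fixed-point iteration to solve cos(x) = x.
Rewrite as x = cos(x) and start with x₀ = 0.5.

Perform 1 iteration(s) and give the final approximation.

Equation: cos(x) = x
Fixed-point form: x = cos(x)
x₀ = 0.5

x_1 = g(0.500000) = 0.877583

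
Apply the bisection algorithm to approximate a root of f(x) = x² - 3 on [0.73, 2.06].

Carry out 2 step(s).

f(x) = x² - 3
Initial interval: [0.73, 2.06]

Iteration 1:
  c_1 = (0.730000 + 2.060000)/2 = 1.395000
  f(c_1) = f(1.395000) = -1.053975
  f(a) × f(c) ≥ 0, new interval: [1.395000, 2.060000]
Iteration 2:
  c_2 = (1.395000 + 2.060000)/2 = 1.727500
  f(c_2) = f(1.727500) = -0.015744
  f(a) × f(c) ≥ 0, new interval: [1.727500, 2.060000]

After 2 iteration(s), the approximation is c_2 = 1.727500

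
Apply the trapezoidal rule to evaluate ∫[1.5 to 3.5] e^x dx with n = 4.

f(x) = e^x
a = 1.5, b = 3.5, n = 4
h = (b - a)/n = 0.500000

Trapezoidal rule: (h/2)[f(x₀) + 2f(x₁) + 2f(x₂) + ... + f(xₙ)]

x_0 = 1.5000, f(x_0) = 4.481689, coefficient = 1
x_1 = 2.0000, f(x_1) = 7.389056, coefficient = 2
x_2 = 2.5000, f(x_2) = 12.182494, coefficient = 2
x_3 = 3.0000, f(x_3) = 20.085537, coefficient = 2
x_4 = 3.5000, f(x_4) = 33.115452, coefficient = 1

I ≈ (0.500000/2) × 116.911315 = 29.227829
Exact value: 28.633763
Error: 0.594066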